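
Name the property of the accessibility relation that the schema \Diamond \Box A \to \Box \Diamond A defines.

Suppose ◇□A→□◇A is valid. Take Rxy, Rxz and set V(A)={w : Ryw}. Then □A at y so ◇□A at x, so □◇A at x, so ◇A at z, giving w with Rzw and Ryw.

convergence: \forall x \forall y \forall z (Rxy \wedge Rxz \to \exists w (Ryw \wedge Rzw))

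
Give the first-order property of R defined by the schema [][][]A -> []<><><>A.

forall x forall z (xRz -> exists w (x R^3 w & z R^3 w))

This is a Sahlqvist (Geach-type) schema ◇^0□^3A → □^1◇^3A.
First-order correspondent: forall x forall z (xRz -> exists w (x R^3 w & z R^3 w)).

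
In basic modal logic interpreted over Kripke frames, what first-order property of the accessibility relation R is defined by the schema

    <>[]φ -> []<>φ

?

convergence

This schema is the .2 axiom.
It corresponds to convergence: forall x forall y forall z (Rxy & Rxz -> exists w (Ryw & Rzw)).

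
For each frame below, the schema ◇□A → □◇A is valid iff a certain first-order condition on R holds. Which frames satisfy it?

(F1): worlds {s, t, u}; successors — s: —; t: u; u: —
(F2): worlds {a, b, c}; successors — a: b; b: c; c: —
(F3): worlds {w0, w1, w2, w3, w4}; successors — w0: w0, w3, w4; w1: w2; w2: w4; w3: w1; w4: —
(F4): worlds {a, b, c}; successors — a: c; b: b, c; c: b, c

This is the axiom for convergence; its first-order frame correspondent is ∀x ∀y ∀z (Rxy ∧ Rxz → ∃w (Ryw ∧ Rzw)).
(F1): fails — Rtu and Rtu but u and u have no common successor.
(F2): fails — Rbc and Rbc but c and c have no common successor.
(F3): fails — Rw0w4 and Rw0w4 but w4 and w4 have no common successor.
(F4): ✓.

(F4)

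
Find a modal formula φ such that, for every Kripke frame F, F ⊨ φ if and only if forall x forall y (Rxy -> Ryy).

□(□s → s)

The condition is shift-reflexivity. The T□ schema □(□s → s) defines it.
Suppose □(□s→s) is valid. Take Rxy and set V(s)={w : Ryw}. Then at y, □s holds; since □(□s→s) at x, □s→s at y, so s at y, i.e. Ryy.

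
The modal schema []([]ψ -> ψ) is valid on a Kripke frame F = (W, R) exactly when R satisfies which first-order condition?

Suppose □(□ψ→ψ) is valid. Take Rxy and set V(ψ)={w : Ryw}. Then at y, □ψ holds; since □(□ψ→ψ) at x, □ψ→ψ at y, so ψ at y, i.e. Ryy.

shift-reflexivity: forall x forall y (Rxy -> Ryy)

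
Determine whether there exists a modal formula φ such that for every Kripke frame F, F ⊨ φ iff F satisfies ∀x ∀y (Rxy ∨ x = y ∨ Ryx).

Any modally definable frame class is closed under disjoint unions.
Take 3 disjoint single-world reflexive frames: each is trivially connected, but their disjoint union has 3 worlds with no edge between distinct components, so it is not connected.
Hence connectedness of R is not modally definable.

Not definable by any modal formula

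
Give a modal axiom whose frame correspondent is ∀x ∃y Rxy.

□p → ◇p

The condition is seriality. The D schema □p → ◇p defines it.
Suppose □p→◇p is valid. At any x set V(p)=W. Then □p at x, so ◇p at x, so x has a successor.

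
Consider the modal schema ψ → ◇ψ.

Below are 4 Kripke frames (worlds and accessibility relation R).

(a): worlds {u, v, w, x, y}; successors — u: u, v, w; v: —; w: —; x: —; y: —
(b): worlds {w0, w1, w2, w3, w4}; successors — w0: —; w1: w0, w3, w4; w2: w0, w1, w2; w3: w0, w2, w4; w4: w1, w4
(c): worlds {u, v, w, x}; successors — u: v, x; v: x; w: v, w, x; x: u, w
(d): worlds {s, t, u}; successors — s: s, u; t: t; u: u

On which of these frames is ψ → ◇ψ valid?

Frame correspondent (Sahlqvist): ∀x Rxx — i.e. reflexivity.
(a): fails — world v does not see itself.
(b): fails — world w0 does not see itself.
(c): fails — world u does not see itself.
(d): ✓.
Valid on: (d).

(d)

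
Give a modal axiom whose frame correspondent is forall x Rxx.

□ψ → ψ

A defining formula is □ψ → ψ (the T axiom).
Suppose □ψ→ψ is valid. At any x set V(ψ)={w : Rxw}. Then □ψ holds at x, so ψ holds at x, i.e. Rxx.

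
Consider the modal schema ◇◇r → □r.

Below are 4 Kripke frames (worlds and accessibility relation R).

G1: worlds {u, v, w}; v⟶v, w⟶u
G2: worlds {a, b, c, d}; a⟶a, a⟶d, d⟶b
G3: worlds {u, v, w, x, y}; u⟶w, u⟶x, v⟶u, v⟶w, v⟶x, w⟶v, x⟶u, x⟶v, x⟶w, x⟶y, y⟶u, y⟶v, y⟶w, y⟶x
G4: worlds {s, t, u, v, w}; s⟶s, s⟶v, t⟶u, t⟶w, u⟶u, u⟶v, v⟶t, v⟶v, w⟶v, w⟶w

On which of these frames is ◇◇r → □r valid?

This is the axiom for a generalized confluence (Geach) condition; its first-order frame correspondent is ∀x ∀y ∀z ((xR²y ∧ xRz) → ∃w (y = w ∧ z = w)).
G1: satisfies the condition.
G2: fails — aR²a, aRd but a ≠ d.
G3: fails — uR²u, uRw but u ≠ w.
G4: fails — sR²s, sRv but s ≠ v.
Valid on: G1.

G1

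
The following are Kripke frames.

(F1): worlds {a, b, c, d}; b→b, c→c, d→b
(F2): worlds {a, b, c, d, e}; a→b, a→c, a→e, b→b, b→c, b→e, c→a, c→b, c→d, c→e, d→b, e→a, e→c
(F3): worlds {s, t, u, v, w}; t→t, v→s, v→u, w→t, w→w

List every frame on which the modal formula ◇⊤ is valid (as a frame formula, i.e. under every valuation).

(F2)

The schema corresponds to seriality: ∀x ∃y Rxy.
(F1): fails — world a has no successor.
(F2): satisfies the condition.
(F3): fails — world s has no successor.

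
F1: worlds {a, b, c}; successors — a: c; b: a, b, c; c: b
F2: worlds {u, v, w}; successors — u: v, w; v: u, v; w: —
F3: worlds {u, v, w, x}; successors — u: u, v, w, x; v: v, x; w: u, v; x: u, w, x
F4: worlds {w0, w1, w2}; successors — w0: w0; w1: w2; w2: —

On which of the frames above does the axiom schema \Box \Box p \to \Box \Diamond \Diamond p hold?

Frame correspondent (Sahlqvist): \forall x \forall z (xRz \to \exists w (x R^2 w \wedge z R^2 w)) — i.e. a generalized confluence (Geach) condition.
F1: holds.
F2: fails — uRw but no t with uR²t and wR²t.
F3: holds.
F4: fails — w1Rw2 but no w with w1R²w and w2R²w.
Valid on: F1, F3.

F1, F3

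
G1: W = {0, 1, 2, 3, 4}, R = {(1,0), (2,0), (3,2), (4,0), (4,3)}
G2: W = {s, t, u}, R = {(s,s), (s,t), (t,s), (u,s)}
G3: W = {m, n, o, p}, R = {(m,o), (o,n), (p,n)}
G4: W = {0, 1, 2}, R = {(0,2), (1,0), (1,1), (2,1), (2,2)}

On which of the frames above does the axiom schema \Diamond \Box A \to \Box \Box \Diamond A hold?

This is the axiom for a generalized confluence (Geach) condition; its first-order frame correspondent is \forall x \forall y \forall z ((xRy \wedge x R^2 z) \to \exists w (yRw \wedge zRw)).
G1: fails — 3R2, 3R²0 but no w with 2Rw and 0Rw.
G2: satisfies the condition.
G3: fails — mRo, mR²n but no w with oRw and nRw.
G4: fails — 1R0, 1R²1 but no w with 0Rw and 1Rw.

G2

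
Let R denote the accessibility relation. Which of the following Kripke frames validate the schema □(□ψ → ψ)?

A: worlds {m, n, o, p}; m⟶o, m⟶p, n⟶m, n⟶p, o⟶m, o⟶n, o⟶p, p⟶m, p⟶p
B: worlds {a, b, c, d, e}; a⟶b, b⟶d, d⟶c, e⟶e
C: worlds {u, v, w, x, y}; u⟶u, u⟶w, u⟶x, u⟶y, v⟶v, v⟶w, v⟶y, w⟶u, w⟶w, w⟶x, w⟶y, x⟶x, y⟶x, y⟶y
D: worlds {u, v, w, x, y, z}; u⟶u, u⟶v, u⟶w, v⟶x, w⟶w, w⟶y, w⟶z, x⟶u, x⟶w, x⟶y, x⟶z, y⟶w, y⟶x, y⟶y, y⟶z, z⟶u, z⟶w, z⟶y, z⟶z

C

Frame correspondent (Sahlqvist): ∀x ∀y (Rxy → Ryy) — i.e. shift-reflexivity.
A: fails — Rom but not Rmm.
B: fails — Rab but not Rbb.
C: satisfies the condition.
D: fails — Ruv but not Rvv.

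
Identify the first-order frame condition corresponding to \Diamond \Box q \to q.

Symmetry

This is a form of the B axiom.
It corresponds to symmetry: \forall x \forall y (Rxy \to Ryx).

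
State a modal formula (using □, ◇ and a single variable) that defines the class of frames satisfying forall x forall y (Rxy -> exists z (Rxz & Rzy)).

□□r → □r

A defining formula is □□r → □r (the C4 axiom).
Suppose □□r→□r is valid. Take Rxy and set V(r)={w : xR²w}. Then □□r at x, so □r at x, so r at y, i.e. ∃z(Rxz∧Rzy).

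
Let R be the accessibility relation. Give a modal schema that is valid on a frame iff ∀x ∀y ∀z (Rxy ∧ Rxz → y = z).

A defining formula is ◇ψ → □ψ (the CD axiom).
Suppose ◇ψ→□ψ is valid. Take Rxy, Rxz and set V(ψ)={y}. Then ◇ψ at x, so □ψ at x, so ψ at z, i.e. z=y.

◇ψ → □ψ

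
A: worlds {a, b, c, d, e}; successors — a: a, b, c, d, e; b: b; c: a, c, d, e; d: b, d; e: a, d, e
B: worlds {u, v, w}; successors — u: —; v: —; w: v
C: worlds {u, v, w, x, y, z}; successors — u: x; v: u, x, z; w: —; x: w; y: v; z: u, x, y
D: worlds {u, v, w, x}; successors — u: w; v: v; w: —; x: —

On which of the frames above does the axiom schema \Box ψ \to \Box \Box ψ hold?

Frame correspondent (Sahlqvist): \forall x \forall y \forall z (Rxy \wedge Ryz \to Rxz) — i.e. transitivity.
A: fails — Rcd and Rdb but not Rcb.
B: ✓.
C: fails — Rvz and Rzy but not Rvy.
D: ✓.

B, D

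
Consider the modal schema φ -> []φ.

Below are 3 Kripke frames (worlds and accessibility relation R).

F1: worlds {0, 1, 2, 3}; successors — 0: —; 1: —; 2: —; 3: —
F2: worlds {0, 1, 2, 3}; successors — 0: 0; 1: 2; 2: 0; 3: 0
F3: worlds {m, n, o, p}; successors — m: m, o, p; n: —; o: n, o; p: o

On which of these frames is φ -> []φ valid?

F1

The schema corresponds to a generalized confluence (Geach) condition: forall x forall z (xRz -> exists w (x = w & z = w)).
F1: satisfies the condition.
F2: fails — 1R2 but 1 ≠ 2.
F3: fails — mRo but m ≠ o.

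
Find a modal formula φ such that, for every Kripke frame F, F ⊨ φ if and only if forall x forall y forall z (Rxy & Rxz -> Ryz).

The condition is the Euclidean property. The 5 schema ◇r → □◇r defines it.
Suppose ◇r→□◇r is valid. Take Rxy, Rxz and set V(r)={y}. Then ◇r at x, so □◇r at x, so ◇r at z, so some w with Rzw has r; w=y, i.e. Rzy. By symmetry of the argument, Ryz.

◇r → □◇r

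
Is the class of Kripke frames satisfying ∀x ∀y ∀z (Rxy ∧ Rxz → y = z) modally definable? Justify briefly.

Yes — defined by ◇r → □r

This is a Sahlqvist condition; the CD axiom ◇r → □r defines it.
Suppose ◇r→□r is valid. Take Rxy, Rxz and set V(r)={y}. Then ◇r at x, so □r at x, so r at z, i.e. z=y.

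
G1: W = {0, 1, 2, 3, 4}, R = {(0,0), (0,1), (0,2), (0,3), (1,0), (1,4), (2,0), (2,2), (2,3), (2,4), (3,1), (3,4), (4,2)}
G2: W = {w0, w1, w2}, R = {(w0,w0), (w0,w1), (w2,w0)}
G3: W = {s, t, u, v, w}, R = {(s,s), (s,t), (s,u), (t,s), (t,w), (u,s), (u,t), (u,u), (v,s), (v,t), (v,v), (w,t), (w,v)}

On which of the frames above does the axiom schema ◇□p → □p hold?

This is the axiom for the Euclidean property; its first-order frame correspondent is ∀x ∀y ∀z (Rxy ∧ Rxz → Ryz).
G1: fails — R02 and R01 but not R21.
G2: fails — Rw0w1 and Rw0w1 but not Rw1w1.
G3: fails — Rst and Rsu but not Rtu.

none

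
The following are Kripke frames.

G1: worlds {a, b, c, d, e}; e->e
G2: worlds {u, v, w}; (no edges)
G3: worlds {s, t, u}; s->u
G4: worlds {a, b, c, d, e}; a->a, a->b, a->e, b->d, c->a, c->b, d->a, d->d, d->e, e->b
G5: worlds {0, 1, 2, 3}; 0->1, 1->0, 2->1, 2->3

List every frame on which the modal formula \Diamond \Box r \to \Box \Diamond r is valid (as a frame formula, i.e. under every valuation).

G1, G2

The schema corresponds to convergence: \forall x \forall y \forall z (Rxy \wedge Rxz \to \exists w (Ryw \wedge Rzw)).
G1: holds.
G2: holds.
G3: fails — Rsu and Rsu but u and u have no common successor.
G4: fails — Rab and Rae but b and e have no common successor.
G5: fails — R21 and R23 but 1 and 3 have no common successor.
Valid on: G1, G2.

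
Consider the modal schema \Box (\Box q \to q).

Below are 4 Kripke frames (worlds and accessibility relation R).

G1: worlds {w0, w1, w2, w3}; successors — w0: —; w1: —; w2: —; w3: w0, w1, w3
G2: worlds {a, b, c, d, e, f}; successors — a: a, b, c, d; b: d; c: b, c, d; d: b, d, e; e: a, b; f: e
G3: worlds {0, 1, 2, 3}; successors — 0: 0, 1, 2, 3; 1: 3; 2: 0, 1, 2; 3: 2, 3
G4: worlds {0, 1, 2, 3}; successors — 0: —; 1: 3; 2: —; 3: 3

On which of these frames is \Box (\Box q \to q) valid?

G4

This is the axiom for shift-reflexivity; its first-order frame correspondent is \forall x \forall y (Rxy \to Ryy).
G1: fails — Rw3w1 but not Rw1w1.
G2: fails — Rde but not Ree.
G3: fails — R01 but not R11.
G4: satisfies the condition.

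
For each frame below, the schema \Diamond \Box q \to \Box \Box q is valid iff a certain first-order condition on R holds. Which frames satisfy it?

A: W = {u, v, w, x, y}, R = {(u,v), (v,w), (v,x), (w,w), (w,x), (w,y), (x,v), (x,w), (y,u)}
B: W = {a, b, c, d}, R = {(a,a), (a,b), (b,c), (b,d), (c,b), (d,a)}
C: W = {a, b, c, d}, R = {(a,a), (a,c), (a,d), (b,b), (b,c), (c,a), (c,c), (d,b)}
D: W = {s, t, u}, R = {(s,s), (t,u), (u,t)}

D

This is the axiom for a generalized confluence (Geach) condition; its first-order frame correspondent is \forall x \forall y \forall z ((xRy \wedge x R^2 z) \to \exists w (yRw \wedge z = w)).
A: fails — vRw, vR²v but no t with wRt and v=t.
B: fails — aRa, aR²c but no w with aRw and c=w.
C: fails — aRa, aR²b but no w with aRw and b=w.
D: ✓.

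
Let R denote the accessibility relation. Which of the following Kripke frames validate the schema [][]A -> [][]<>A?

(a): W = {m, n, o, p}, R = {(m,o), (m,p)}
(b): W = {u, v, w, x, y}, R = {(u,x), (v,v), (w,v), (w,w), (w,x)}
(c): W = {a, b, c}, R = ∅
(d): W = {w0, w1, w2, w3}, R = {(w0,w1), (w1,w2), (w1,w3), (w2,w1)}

Frame correspondent (Sahlqvist): forall x forall z (x R^2 z -> exists w (x R^2 w & zRw)) — i.e. a generalized confluence (Geach) condition.
(a): condition met.
(b): fails — wR²x but no t with wR²t and xRt.
(c): condition met.
(d): fails — w0R²w2 but no w with w0R²w and w2Rw.

(a), (c)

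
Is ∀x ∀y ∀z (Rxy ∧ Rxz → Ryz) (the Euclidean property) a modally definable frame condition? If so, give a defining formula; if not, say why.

This is a Sahlqvist condition; the 5 axiom ◇r → □◇r defines it.

Yes — defined by ◇r → □◇r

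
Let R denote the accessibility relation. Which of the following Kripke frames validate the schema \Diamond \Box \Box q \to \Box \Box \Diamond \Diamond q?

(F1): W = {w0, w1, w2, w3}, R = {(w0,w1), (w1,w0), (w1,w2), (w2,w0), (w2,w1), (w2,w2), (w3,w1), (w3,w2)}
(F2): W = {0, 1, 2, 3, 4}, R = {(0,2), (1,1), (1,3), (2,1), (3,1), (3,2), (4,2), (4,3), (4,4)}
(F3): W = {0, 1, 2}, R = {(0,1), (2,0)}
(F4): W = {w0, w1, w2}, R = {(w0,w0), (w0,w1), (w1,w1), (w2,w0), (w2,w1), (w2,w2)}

The schema corresponds to a generalized confluence (Geach) condition: \forall x \forall y \forall z ((xRy \wedge x R^2 z) \to \exists w (y R^2 w \wedge z R^2 w)).
(F1): satisfies the condition.
(F2): satisfies the condition.
(F3): fails — 2R0, 2R²1 but no w with 0R²w and 1R²w.
(F4): satisfies the condition.

(F1), (F2), (F4)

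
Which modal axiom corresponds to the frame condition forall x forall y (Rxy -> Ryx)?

The condition is symmetry. The B schema q → □◇q defines it.
Suppose q→□◇q is valid. Take Rxy and set V(q)={x}. Then q at x, so □◇q at x, so ◇q at y, so some z with Ryz has q; z=x, i.e. Ryx.

q → □◇q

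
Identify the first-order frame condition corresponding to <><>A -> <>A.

transitivity: forall x forall y forall z (Rxy & Ryz -> Rxz)

Equivalently (dual form): □A → □□A.
Suppose □A→□□A is valid. Take Rxy, Ryz and set V(A)={w : Rxw}. Then □A at x, so □□A at x, so □A at y, so A at z, i.e. Rxz.
Conversely, any frame satisfying forall x forall y forall z (Rxy & Ryz -> Rxz) validates the schema.
Frame condition: forall x forall y forall z (Rxy & Ryz -> Rxz).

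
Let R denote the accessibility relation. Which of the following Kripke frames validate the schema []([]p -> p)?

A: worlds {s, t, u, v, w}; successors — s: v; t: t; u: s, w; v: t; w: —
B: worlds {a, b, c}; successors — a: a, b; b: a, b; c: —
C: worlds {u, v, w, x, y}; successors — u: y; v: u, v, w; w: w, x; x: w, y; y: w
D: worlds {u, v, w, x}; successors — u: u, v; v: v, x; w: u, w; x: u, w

B

Frame correspondent (Sahlqvist): forall x forall y (Rxy -> Ryy) — i.e. shift-reflexivity.
A: fails — Ruw but not Rww.
B: condition met.
C: fails — Rwx but not Rxx.
D: fails — Rvx but not Rxx.
Valid on: B.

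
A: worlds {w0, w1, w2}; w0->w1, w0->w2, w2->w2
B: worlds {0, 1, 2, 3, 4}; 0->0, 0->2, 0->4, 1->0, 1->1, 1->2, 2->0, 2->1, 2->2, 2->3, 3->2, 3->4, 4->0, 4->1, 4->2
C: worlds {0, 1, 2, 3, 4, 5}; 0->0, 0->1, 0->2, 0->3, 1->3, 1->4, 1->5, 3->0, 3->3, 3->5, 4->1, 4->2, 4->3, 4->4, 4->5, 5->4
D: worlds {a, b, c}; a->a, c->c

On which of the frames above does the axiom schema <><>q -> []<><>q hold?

D

Frame correspondent (Sahlqvist): forall x forall y forall z ((x R^2 y & xRz) -> exists w (y = w & z R^2 w)) — i.e. a generalized confluence (Geach) condition.
A: fails — w0R²w2, w0Rw1 but no w with w2=w and w1R²w.
B: fails — 2R²4, 2R3 but no w with 4=w and 3R²w.
C: fails — 0R²0, 0R2 but no w with 0=w and 2R²w.
D: satisfies the condition.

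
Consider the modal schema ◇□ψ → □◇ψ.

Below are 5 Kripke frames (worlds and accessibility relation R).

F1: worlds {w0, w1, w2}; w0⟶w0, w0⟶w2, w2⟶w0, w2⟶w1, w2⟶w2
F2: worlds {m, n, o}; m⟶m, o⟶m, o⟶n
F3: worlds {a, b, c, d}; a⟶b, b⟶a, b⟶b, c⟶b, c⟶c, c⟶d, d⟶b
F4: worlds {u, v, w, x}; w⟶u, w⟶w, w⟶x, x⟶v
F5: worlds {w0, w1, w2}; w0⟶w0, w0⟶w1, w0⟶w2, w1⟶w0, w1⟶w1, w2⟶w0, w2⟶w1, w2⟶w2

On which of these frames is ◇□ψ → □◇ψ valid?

Frame correspondent (Sahlqvist): ∀x ∀y ∀z (Rxy ∧ Rxz → ∃w (Ryw ∧ Rzw)) — i.e. convergence.
F1: fails — Rw2w2 and Rw2w1 but w2 and w1 have no common successor.
F2: fails — Rom and Ron but m and n have no common successor.
F3: holds.
F4: fails — Rww and Rwu but w and u have no common successor.
F5: holds.

F3, F5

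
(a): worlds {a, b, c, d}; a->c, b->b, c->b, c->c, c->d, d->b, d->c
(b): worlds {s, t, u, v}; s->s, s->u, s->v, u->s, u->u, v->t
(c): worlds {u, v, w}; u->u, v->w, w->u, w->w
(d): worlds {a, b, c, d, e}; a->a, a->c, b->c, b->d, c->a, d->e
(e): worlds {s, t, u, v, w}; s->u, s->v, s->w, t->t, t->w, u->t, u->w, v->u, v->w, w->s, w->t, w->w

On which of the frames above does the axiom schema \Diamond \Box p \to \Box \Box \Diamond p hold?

(a), (c), (e)

This is the axiom for a generalized confluence (Geach) condition; its first-order frame correspondent is \forall x \forall y \forall z ((xRy \wedge x R^2 z) \to \exists w (yRw \wedge zRw)).
(a): condition met.
(b): fails — sRs, sR²t but no w with sRw and tRw.
(c): condition met.
(d): fails — bRc, bR²e but no w with cRw and eRw.
(e): condition met.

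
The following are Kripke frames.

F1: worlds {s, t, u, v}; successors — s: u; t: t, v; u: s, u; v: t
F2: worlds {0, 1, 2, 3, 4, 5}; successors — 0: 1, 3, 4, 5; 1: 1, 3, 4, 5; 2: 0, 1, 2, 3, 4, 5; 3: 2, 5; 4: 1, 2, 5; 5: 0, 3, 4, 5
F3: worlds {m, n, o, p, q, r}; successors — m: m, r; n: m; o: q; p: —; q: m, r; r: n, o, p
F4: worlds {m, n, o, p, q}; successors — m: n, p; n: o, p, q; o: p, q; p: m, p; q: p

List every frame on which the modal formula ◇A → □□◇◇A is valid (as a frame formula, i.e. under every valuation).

F1, F2

This is the axiom for a generalized confluence (Geach) condition; its first-order frame correspondent is ∀x ∀y ∀z ((xRy ∧ xR²z) → ∃w (y = w ∧ zR²w)).
F1: ✓.
F2: ✓.
F3: fails — mRm, mR²p but no w with m=w and pR²w.
F4: fails — mRn, mR²m but no w with n=w and mR²w.
Valid on: F1, F2.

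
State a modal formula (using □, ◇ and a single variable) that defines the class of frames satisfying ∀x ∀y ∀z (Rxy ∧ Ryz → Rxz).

The condition is transitivity. The 4 schema □p → □□p defines it.
Suppose □p→□□p is valid. Take Rxy, Ryz and set V(p)={w : Rxw}. Then □p at x, so □□p at x, so □p at y, so p at z, i.e. Rxz.

□p → □□p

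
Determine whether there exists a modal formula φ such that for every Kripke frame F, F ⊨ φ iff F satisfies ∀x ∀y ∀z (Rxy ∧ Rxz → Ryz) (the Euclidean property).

Yes: it is the Euclidean property, defined by the 5 schema ◇r → □◇r.
Suppose ◇r→□◇r is valid. Take Rxy, Rxz and set V(r)={y}. Then ◇r at x, so □◇r at x, so ◇r at z, so some w with Rzw has r; w=y, i.e. Rzy. By symmetry of the argument, Ryz.

Yes, by ◇r → □◇r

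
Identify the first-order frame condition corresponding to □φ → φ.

Suppose □φ→φ is valid. At any x set V(φ)={w : Rxw}. Then □φ holds at x, so φ holds at x, i.e. Rxx.

reflexivity: ∀x Rxx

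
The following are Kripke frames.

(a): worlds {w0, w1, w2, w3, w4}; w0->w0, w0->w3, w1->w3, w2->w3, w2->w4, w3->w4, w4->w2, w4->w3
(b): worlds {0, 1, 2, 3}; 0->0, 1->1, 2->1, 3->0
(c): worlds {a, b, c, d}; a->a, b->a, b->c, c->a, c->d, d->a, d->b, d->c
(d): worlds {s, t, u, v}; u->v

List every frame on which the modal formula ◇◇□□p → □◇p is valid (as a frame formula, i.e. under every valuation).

The schema corresponds to a generalized confluence (Geach) condition: ∀x ∀y ∀z ((xR²y ∧ xRz) → ∃w (yR²w ∧ zRw)).
(a): fails — w0R²w3, w0Rw3 but no w with w3R²w and w3Rw.
(b): satisfies the condition.
(c): satisfies the condition.
(d): satisfies the condition.

(b), (c), (d)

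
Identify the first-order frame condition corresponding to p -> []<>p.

This is the B axiom.
It corresponds to symmetry: forall x forall y (Rxy -> Ryx).

symmetry: forall x forall y (Rxy -> Ryx)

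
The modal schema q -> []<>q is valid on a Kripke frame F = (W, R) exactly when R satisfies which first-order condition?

Symmetry

Suppose q→□◇q is valid. Take Rxy and set V(q)={x}. Then q at x, so □◇q at x, so ◇q at y, so some z with Ryz has q; z=x, i.e. Ryx.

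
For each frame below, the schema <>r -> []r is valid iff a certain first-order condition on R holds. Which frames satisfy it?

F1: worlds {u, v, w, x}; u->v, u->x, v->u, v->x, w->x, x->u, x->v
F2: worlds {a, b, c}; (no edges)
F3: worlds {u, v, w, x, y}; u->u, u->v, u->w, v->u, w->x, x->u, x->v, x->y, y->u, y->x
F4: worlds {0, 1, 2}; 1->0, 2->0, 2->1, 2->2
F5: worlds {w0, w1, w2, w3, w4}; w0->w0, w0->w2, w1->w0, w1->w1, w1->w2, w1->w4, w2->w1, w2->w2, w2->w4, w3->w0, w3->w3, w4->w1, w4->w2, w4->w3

Frame correspondent (Sahlqvist): forall x forall y forall z (Rxy & Rxz -> y = z) — i.e. partial functionality.
F1: fails — u sees both v and x.
F2: ✓.
F3: fails — u sees both u and v.
F4: fails — 2 sees both 0 and 1.
F5: fails — w0 sees both w0 and w2.
Valid on: F2.

F2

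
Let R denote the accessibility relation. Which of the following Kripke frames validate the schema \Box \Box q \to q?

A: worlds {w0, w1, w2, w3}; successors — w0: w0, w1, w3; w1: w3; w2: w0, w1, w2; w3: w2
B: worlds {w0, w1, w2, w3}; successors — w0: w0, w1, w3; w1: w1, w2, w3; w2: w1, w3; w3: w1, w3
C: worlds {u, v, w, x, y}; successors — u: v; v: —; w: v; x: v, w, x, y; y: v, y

This is the axiom for a generalized confluence (Geach) condition; its first-order frame correspondent is \forall x \exists w (x R^2 w \wedge x = w).
A: fails — at w1 but no w with w1R²w and w1=w.
B: ✓.
C: fails — at u but no t with uR²t and u=t.

B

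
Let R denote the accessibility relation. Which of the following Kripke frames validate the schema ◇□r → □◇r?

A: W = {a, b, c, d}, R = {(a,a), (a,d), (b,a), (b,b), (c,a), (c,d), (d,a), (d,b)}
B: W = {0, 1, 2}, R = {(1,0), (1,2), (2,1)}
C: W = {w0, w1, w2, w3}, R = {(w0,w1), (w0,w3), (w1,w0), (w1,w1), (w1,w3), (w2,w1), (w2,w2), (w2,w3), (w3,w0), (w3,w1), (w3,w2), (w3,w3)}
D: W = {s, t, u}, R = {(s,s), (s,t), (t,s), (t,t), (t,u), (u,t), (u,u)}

A, C, D

This is the axiom for convergence; its first-order frame correspondent is ∀x ∀y ∀z (Rxy ∧ Rxz → ∃w (Ryw ∧ Rzw)).
A: holds.
B: fails — R12 and R10 but 2 and 0 have no common successor.
C: holds.
D: holds.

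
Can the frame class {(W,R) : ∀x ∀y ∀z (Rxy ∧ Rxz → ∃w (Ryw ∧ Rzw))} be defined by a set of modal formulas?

Definable; ◇□q → □◇q defines it

The condition is convergence. A defining modal formula is ◇□q → □◇q.
Suppose ◇□q→□◇q is valid. Take Rxy, Rxz and set V(q)={w : Ryw}. Then □q at y so ◇□q at x, so □◇q at x, so ◇q at z, giving w with Rzw and Ryw.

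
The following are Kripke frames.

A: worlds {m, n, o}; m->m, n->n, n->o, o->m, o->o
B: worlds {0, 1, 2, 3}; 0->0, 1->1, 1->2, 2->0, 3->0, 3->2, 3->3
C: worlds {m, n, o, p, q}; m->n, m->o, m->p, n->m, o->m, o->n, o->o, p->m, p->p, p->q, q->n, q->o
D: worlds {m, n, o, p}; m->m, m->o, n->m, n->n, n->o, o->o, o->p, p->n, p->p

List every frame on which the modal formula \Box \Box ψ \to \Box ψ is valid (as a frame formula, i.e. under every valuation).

A, B, D

The schema corresponds to density: \forall x \forall y (Rxy \to \exists z (Rxz \wedge Rzy)).
A: ✓.
B: ✓.
C: fails — Rnm but no z with Rnz and Rzm.
D: ✓.
Valid on: A, B, D.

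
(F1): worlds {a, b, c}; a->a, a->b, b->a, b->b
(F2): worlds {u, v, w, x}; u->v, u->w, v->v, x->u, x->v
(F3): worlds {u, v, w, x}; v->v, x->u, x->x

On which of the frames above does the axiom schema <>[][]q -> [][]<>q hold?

(F1)

This is the axiom for a generalized confluence (Geach) condition; its first-order frame correspondent is forall x forall y forall z ((xRy & x R^2 z) -> exists w (y R^2 w & zRw)).
(F1): ✓.
(F2): fails — uRw, uR²v but no t with wR²t and vRt.
(F3): fails — xRu, xR²u but no t with uR²t and uRt.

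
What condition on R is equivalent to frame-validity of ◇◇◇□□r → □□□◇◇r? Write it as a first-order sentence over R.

This is a Sahlqvist (Geach-type) schema ◇^3□^2r → □^3◇^2r.
Minimal-valuation argument: fix x; take any y with xR^3y and any z with xR^3z. Set V(r) to the set of worlds R-reachable from y in exactly 2 steps. Then □^2r holds at y, so the antecedent holds at x; validity forces ◇^2r at z, giving a w with zR^2w and yR^2w.
First-order correspondent: ∀x ∀y ∀z ((xR³y ∧ xR³z) → ∃w (yR²w ∧ zR²w)).

∀x ∀y ∀z ((xR³y ∧ xR³z) → ∃w (yR²w ∧ zR²w))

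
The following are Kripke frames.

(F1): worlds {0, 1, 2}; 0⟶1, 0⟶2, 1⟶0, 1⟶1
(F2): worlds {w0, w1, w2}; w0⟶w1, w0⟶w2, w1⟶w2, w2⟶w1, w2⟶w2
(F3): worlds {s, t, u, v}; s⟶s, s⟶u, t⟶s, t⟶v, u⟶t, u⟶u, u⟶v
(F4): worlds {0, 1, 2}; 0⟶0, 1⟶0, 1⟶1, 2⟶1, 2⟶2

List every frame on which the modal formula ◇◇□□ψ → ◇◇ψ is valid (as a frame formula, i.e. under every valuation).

(F2), (F4)

The schema corresponds to a generalized confluence (Geach) condition: ∀x ∀y (xR²y → ∃w (yR²w ∧ xR²w)).
(F1): fails — 1R²2 but no w with 2R²w and 1R²w.
(F2): ✓.
(F3): fails — sR²v but no w with vR²w and sR²w.
(F4): ✓.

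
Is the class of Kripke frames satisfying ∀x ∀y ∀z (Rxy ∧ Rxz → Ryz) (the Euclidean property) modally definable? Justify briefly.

The condition is the Euclidean property. A defining modal formula is ◇q → □◇q.
Suppose ◇q→□◇q is valid. Take Rxy, Rxz and set V(q)={y}. Then ◇q at x, so □◇q at x, so ◇q at z, so some w with Rzw has q; w=y, i.e. Rzy. By symmetry of the argument, Ryz.

Yes, by ◇q → □◇q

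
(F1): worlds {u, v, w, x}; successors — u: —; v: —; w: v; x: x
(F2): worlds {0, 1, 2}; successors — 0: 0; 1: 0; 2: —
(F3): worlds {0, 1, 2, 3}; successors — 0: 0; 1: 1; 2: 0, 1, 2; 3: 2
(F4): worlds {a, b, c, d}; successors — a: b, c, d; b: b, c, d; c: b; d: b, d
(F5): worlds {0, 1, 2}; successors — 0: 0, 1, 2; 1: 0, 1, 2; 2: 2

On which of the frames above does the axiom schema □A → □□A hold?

(F1), (F2), (F5)

The schema corresponds to transitivity: ∀x ∀y ∀z (Rxy ∧ Ryz → Rxz).
(F1): condition met.
(F2): condition met.
(F3): fails — R32 and R20 but not R30.
(F4): fails — Rcb and Rbc but not Rcc.
(F5): condition met.
Valid on: (F1), (F2), (F5).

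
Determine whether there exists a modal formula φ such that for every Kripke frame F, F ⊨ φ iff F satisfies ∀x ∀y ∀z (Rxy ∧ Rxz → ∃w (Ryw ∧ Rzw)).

Yes, by ◇□q → □◇q

The condition is convergence. A defining modal formula is ◇□q → □◇q.
Suppose ◇□q→□◇q is valid. Take Rxy, Rxz and set V(q)={w : Ryw}. Then □q at y so ◇□q at x, so □◇q at x, so ◇q at z, giving w with Rzw and Ryw.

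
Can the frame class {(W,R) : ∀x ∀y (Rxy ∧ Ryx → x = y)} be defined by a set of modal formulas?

No

If a class were modally definable it would be closed under surjective bounded morphisms (Goldblatt–Thomason).
The 8-cycle (worlds s,t,u,v,w,x,y,z with s→t→u→v→w→x→y→z→s) is antisymmetric. Sending even-indexed worlds to • and odd-indexed worlds to ∘ is a surjective bounded morphism onto the two-world frame with •↔∘, which is not antisymmetric.
Hence antisymmetry is not modally definable.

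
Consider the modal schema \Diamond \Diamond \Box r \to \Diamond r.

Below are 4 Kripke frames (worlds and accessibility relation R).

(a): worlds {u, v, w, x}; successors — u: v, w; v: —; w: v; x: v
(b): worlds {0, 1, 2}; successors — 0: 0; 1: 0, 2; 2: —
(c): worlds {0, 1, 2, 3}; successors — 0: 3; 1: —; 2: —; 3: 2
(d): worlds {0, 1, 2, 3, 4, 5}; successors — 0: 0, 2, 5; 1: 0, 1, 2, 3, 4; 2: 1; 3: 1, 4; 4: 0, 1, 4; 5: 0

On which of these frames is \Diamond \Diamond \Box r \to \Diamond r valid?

(b)

This is the axiom for a generalized confluence (Geach) condition; its first-order frame correspondent is \forall x \forall y (x R^2 y \to \exists w (yRw \wedge xRw)).
(a): fails — uR²v but no t with vRt and uRt.
(b): holds.
(c): fails — 0R²2 but no w with 2Rw and 0Rw.
(d): fails — 0R²2 but no w with 2Rw and 0Rw.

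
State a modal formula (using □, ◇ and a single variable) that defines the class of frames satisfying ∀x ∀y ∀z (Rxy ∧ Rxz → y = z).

The condition is partial functionality. The CD schema ◇p → □p defines it.
Suppose ◇p→□p is valid. Take Rxy, Rxz and set V(p)={y}. Then ◇p at x, so □p at x, so p at z, i.e. z=y.

◇p → □p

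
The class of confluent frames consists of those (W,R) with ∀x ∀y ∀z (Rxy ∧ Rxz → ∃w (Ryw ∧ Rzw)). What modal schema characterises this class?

A defining formula is ◇□ψ → □◇ψ (the .2 axiom).

◇□ψ → □◇ψ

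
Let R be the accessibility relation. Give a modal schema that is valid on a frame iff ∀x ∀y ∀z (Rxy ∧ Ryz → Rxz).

□ψ → □□ψ

This is transitivity; the standard corresponding axiom is 4: □ψ → □□ψ.
Suppose □ψ→□□ψ is valid. Take Rxy, Ryz and set V(ψ)={w : Rxw}. Then □ψ at x, so □□ψ at x, so □ψ at y, so ψ at z, i.e. Rxz.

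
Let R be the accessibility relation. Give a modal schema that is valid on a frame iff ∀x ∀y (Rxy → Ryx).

ψ → □◇ψ

A defining formula is ψ → □◇ψ (the B axiom).
Suppose ψ→□◇ψ is valid. Take Rxy and set V(ψ)={x}. Then ψ at x, so □◇ψ at x, so ◇ψ at y, so some z with Ryz has ψ; z=x, i.e. Ryx.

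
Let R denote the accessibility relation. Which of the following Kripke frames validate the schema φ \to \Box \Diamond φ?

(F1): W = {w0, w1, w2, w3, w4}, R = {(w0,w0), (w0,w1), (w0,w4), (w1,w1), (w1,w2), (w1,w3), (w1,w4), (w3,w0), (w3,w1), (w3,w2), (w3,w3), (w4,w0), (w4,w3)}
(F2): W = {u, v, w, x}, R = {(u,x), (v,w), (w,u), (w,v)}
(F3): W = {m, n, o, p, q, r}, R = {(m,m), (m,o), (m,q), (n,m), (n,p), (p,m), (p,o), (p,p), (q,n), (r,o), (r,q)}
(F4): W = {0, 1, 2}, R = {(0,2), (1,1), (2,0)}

(F4)

The schema corresponds to symmetry: \forall x \forall y (Rxy \to Ryx).
(F1): fails — Rw1w2 but not Rw2w1.
(F2): fails — Rwu but not Ruw.
(F3): fails — Rpm but not Rmp.
(F4): satisfies the condition.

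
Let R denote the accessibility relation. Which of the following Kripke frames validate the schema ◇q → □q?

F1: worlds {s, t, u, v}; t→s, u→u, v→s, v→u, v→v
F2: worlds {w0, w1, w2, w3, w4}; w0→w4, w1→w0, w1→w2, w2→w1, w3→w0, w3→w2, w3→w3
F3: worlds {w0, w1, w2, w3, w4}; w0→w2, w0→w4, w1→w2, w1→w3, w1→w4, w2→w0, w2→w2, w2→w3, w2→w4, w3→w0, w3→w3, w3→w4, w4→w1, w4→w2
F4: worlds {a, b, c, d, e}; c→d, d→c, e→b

This is the axiom for partial functionality; its first-order frame correspondent is ∀x ∀y ∀z (Rxy ∧ Rxz → y = z).
F1: fails — v sees both s and u.
F2: fails — w1 sees both w0 and w2.
F3: fails — w0 sees both w2 and w4.
F4: condition met.
Valid on: F4.

F4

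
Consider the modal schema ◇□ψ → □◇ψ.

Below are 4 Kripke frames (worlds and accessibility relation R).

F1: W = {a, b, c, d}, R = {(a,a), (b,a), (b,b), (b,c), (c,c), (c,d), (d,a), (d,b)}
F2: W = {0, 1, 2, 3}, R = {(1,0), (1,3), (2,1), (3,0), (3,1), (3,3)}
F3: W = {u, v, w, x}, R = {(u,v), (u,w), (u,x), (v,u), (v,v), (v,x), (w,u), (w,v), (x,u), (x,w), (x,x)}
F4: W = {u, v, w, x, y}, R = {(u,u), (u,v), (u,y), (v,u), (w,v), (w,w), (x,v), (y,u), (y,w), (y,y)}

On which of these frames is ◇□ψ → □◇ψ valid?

Frame correspondent (Sahlqvist): ∀x ∀y ∀z (Rxy ∧ Rxz → ∃w (Ryw ∧ Rzw)) — i.e. convergence.
F1: fails — Rbc and Rba but c and a have no common successor.
F2: fails — R10 and R10 but 0 and 0 have no common successor.
F3: satisfies the condition.
F4: fails — Rww and Rwv but w and v have no common successor.

F3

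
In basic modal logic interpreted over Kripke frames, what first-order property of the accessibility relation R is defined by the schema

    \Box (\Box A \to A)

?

Shift-reflexivity

Suppose □(□A→A) is valid. Take Rxy and set V(A)={w : Ryw}. Then at y, □A holds; since □(□A→A) at x, □A→A at y, so A at y, i.e. Ryy.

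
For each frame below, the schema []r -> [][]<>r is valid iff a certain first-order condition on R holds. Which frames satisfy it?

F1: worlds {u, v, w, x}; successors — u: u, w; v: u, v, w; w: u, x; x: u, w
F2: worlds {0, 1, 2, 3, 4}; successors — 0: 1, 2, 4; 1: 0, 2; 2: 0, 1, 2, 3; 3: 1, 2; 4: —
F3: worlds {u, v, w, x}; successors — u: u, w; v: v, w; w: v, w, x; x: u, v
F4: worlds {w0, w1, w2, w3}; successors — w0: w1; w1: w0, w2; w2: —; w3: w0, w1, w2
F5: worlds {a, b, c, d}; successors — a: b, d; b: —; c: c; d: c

F1, F3

This is the axiom for a generalized confluence (Geach) condition; its first-order frame correspondent is forall x forall z (x R^2 z -> exists w (xRw & zRw)).
F1: ✓.
F2: fails — 1R²4 but no w with 1Rw and 4Rw.
F3: ✓.
F4: fails — w0R²w2 but no w with w0Rw and w2Rw.
F5: fails — aR²c but no w with aRw and cRw.
Valid on: F1, F3.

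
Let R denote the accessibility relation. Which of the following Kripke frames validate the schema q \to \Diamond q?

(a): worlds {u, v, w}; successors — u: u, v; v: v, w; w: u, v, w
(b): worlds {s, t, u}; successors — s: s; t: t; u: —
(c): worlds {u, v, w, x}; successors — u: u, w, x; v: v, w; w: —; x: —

The schema corresponds to reflexivity: \forall x Rxx.
(a): holds.
(b): fails — world u does not see itself.
(c): fails — world w does not see itself.
Valid on: (a).

(a)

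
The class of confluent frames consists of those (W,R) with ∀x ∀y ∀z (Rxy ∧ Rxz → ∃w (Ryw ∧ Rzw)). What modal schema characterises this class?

◇□ψ → □◇ψ

This is convergence; the standard corresponding axiom is .2: ◇□ψ → □◇ψ.
Suppose ◇□ψ→□◇ψ is valid. Take Rxy, Rxz and set V(ψ)={w : Ryw}. Then □ψ at y so ◇□ψ at x, so □◇ψ at x, so ◇ψ at z, giving w with Rzw and Ryw.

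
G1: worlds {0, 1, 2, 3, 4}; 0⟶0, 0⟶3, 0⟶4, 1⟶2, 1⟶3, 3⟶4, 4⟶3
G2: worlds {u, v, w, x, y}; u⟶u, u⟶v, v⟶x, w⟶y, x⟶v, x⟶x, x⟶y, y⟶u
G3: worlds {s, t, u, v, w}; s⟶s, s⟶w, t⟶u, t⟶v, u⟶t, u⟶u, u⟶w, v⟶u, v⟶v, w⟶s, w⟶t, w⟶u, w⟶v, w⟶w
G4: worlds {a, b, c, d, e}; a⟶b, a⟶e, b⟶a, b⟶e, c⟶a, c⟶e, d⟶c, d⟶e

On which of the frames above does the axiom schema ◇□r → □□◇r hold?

The schema corresponds to a generalized confluence (Geach) condition: ∀x ∀y ∀z ((xRy ∧ xR²z) → ∃w (yRw ∧ zRw)).
G1: fails — 0R3, 0R²4 but no w with 3Rw and 4Rw.
G2: fails — uRu, uR²v but no t with uRt and vRt.
G3: fails — sRs, sR²t but no w* with sRw* and tRw*.
G4: fails — aRb, aR²e but no w with bRw and eRw.

none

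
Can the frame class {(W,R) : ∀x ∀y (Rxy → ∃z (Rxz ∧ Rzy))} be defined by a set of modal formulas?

Yes, by □□q → □q

Yes: it is density, defined by the C4 schema □□q → □q.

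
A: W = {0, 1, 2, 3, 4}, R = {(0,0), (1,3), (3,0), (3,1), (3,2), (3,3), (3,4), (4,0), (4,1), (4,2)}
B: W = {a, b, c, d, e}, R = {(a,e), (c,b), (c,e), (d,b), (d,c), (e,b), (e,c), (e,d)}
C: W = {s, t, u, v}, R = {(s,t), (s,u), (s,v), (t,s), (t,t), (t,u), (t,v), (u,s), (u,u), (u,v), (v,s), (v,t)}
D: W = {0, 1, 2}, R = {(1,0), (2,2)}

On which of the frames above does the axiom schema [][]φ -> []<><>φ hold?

Frame correspondent (Sahlqvist): forall x forall z (xRz -> exists w (x R^2 w & z R^2 w)) — i.e. a generalized confluence (Geach) condition.
A: fails — 3R2 but no w with 3R²w and 2R²w.
B: fails — cRb but no w with cR²w and bR²w.
C: condition met.
D: fails — 1R0 but no w with 1R²w and 0R²w.

C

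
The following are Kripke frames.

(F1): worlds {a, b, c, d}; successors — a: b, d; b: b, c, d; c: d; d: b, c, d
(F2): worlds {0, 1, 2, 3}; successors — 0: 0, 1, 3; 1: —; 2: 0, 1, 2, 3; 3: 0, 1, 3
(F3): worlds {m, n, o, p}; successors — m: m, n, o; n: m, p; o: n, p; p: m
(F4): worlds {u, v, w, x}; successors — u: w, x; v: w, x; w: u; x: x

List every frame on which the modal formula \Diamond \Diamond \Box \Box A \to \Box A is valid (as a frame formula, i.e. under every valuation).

Frame correspondent (Sahlqvist): \forall x \forall y \forall z ((x R^2 y \wedge xRz) \to \exists w (y R^2 w \wedge z = w)) — i.e. a generalized confluence (Geach) condition.
(F1): condition met.
(F2): fails — 0R²1, 0R0 but no w with 1R²w and 0=w.
(F3): fails — mR²o, mRn but no w with oR²w and n=w.
(F4): fails — uR²u, uRw but no t with uR²t and w=t.
Valid on: (F1).

(F1)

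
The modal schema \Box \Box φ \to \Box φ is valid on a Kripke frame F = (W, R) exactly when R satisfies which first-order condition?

This schema is the C4 axiom.
Its frame correspondent is density — \forall x \forall y (Rxy \to \exists z (Rxz \wedge Rzy)).

density: \forall x \forall y (Rxy \to \exists z (Rxz \wedge Rzy))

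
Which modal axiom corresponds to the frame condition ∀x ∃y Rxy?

A defining formula is □p → ◇p (the D axiom).
Suppose □p→◇p is valid. At any x set V(p)=W. Then □p at x, so ◇p at x, so x has a successor.

□p → ◇p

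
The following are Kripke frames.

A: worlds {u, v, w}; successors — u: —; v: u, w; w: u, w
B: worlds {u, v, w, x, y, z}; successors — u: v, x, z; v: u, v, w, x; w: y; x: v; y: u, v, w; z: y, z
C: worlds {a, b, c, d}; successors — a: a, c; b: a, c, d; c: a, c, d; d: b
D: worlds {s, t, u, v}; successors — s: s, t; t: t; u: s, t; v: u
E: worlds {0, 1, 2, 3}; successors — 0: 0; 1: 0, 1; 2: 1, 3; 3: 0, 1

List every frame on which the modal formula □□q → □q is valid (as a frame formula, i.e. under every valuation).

This is the axiom for density; its first-order frame correspondent is ∀x ∀y (Rxy → ∃z (Rxz ∧ Rzy)).
A: ✓.
B: fails — Rwy but no t with Rwt and Rty.
C: fails — Rdb but no z with Rdz and Rzb.
D: fails — Rvu but no z with Rvz and Rzu.
E: fails — R23 but no z with R2z and Rz3.

A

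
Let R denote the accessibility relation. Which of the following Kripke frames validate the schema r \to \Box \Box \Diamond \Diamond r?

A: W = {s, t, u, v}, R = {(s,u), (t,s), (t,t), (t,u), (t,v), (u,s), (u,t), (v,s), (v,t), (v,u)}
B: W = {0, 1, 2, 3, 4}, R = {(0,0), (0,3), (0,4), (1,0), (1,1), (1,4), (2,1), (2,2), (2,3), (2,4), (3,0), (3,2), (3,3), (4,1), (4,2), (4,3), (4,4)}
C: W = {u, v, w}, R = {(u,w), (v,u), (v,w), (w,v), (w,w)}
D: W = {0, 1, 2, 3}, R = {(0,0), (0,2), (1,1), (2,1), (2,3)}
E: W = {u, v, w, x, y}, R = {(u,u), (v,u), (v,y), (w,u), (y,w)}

B

This is the axiom for a generalized confluence (Geach) condition; its first-order frame correspondent is \forall x \forall z (x R^2 z \to \exists w (x = w \wedge z R^2 w)).
A: fails — uR²s but no w with u=w and sR²w.
B: ✓.
C: fails — uR²v but no t with u=t and vR²t.
D: fails — 0R²1 but no w with 0=w and 1R²w.
E: fails — vR²u but no t with v=t and uR²t.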